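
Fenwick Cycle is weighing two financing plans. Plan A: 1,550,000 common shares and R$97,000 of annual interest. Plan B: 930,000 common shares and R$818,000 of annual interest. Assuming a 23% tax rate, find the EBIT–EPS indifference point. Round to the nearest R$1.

R$1,899,500

At indifference, (EBIT − 97,000)(1 − t)/1,550,000 = (EBIT − 818,000)(1 − t)/930,000.
Cancelling (1 − t) and cross-multiplying: 930,000·(EBIT − 97,000) = 1,550,000·(EBIT − 818,000).
EBIT × (1,550,000 − 930,000) = 818,000 × 1,550,000 − 97,000 × 930,000 = 1,177,690,000,000, so EBIT = 1,177,690,000,000 ÷ 620,000 = 1,899,500.00.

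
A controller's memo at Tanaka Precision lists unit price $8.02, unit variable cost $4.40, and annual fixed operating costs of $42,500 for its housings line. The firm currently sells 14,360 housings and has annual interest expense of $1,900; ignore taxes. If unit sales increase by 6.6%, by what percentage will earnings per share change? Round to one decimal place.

+45.2%

At 14,360 units, contribution = 14,360 × $3.62 = $51,983.20.
Operating income = contribution − fixed costs = $51,983.20 − $42,500 = $9,483.20.
Interest = $1,900.00, so EBIT − I = $7,583.20.
Degree of combined leverage = contribution ÷ (EBIT − I) = $51,983.20 ÷ $7,583.20 = 6.8550.
%ΔEPS = DCL × %ΔSales = 6.8550 × +6.6% = +45.2%.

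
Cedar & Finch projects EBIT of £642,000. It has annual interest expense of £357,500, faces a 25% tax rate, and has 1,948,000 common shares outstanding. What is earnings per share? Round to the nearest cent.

£0.11

Pre-tax income = £642,000 − £357,500.00 = £284,500.00.
Net income = £284,500.00 × (1 − 0.25) = £213,375.00.
EPS = £213,375.00 ÷ 1,948,000 = £0.11.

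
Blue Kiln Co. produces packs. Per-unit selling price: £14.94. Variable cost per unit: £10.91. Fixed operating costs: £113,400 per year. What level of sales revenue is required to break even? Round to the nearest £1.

£420,396

CM per unit = £14.94 − £10.91 = £4.03; CM ratio = £4.03 / £14.94 = 0.2697.
Break-even sales = FC ÷ CM ratio = £113,400 × £14.94 / £4.03 = £420,396.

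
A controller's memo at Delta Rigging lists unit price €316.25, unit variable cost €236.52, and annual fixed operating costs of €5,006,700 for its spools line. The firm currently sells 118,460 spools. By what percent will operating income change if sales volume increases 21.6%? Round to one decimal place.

+46.0%

Contribution at this volume is 118,460 × €79.73 = €9,444,815.80.
Subtracting fixed costs: EBIT = €9,444,815.80 − €5,006,700 = €4,438,115.80.
Degree of operating leverage = €9,444,815.80 / €4,438,115.80 = 2.1281.
Operating income changes by 2.1281 × +21.6% = +46.0%.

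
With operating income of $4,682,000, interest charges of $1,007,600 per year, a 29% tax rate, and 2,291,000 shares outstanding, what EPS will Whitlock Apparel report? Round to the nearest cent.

$1.14

Pre-tax income = $4,682,000 − $1,007,600.00 = $3,674,400.00.
After tax at 29%: net income = $3,674,400.00 × 0.71 = $2,608,824.00.
Per share: $2,608,824.00 / 2,291,000 shares = $1.14.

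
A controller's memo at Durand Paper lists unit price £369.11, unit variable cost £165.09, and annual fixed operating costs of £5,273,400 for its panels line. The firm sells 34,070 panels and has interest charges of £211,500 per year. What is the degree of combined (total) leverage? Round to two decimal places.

4.74

At 34,070 units, contribution = 34,070 × £204.02 = £6,950,961.40.
Subtracting fixed costs: EBIT = £6,950,961.40 − £5,273,400 = £1,677,561.40. Interest = £211,500.00.
DOL = £6,950,961.40 ÷ £1,677,561.40 = 4.1435; DFL = £1,677,561.40 ÷ £1,466,061.40 = 1.1443.
DCL = DOL × DFL = 4.1435 × 1.1443 = 4.7414.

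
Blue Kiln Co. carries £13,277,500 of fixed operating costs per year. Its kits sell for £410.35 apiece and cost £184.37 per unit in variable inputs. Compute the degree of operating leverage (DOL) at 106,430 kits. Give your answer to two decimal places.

2.23

Total contribution margin = 106,430 × £225.98 = £24,051,051.40.
Operating income = contribution − fixed costs = £24,051,051.40 − £13,277,500 = £10,773,551.40.
DOL = contribution ÷ EBIT = £24,051,051.40 ÷ £10,773,551.40 = 2.2324.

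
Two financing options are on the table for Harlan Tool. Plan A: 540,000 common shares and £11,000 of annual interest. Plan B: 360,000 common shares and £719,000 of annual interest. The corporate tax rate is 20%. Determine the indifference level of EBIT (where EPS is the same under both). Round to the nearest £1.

At indifference, (EBIT − 11,000)(1 − t)/540,000 = (EBIT − 719,000)(1 − t)/360,000.
The (1 − t) factor cancels: (EBIT − 11,000) × 360,000 = (EBIT − 719,000) × 540,000.
EBIT × (540,000 − 360,000) = 719,000 × 540,000 − 11,000 × 360,000 = 384,300,000,000, so EBIT = 384,300,000,000 ÷ 180,000 = 2,135,000.00.

£2,135,000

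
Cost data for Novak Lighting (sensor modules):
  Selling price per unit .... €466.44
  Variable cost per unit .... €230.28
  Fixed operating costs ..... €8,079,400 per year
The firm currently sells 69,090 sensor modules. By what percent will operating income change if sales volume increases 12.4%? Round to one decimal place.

+24.6%

Total contribution margin = 69,090 × €236.16 = €16,316,294.40.
Subtracting fixed costs: EBIT = €16,316,294.40 − €8,079,400 = €8,236,894.40.
So DOL = total CM / EBIT = €16,316,294.40 / €8,236,894.40 = 1.9809.
So EBIT moves 1.9809 × (+12.4%) = +24.6%.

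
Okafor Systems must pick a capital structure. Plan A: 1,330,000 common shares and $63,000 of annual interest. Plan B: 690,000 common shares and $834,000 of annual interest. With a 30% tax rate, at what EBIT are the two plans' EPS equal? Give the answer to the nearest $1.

$1,665,234

At indifference, (EBIT − 63,000)(1 − t)/1,330,000 = (EBIT − 834,000)(1 − t)/690,000.
Cancelling (1 − t) and cross-multiplying: 690,000·(EBIT − 63,000) = 1,330,000·(EBIT − 834,000).
Solving, EBIT = (834,000·1,330,000 − 63,000·690,000) / (1,330,000 − 690,000) = 1,065,750,000,000 / 640,000 = 1,665,234.38.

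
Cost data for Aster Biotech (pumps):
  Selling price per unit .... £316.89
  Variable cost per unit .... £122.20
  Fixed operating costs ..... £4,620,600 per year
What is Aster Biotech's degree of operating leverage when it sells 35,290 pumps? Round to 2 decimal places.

Total contribution margin = 35,290 × £194.69 = £6,870,610.10.
Subtracting fixed costs: EBIT = £6,870,610.10 − £4,620,600 = £2,250,010.10.
Degree of operating leverage = £6,870,610.10 / £2,250,010.10 = 3.0536.

3.05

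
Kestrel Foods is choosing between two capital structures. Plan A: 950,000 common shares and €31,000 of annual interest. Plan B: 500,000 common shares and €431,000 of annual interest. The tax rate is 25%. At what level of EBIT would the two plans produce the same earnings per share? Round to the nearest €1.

Set EPS_A = EPS_B: (EBIT − €31,000)(1 − 0.25) ÷ 950,000 = (EBIT − €431,000)(1 − 0.25) ÷ 500,000.
Cancelling (1 − t) and cross-multiplying: 500,000·(EBIT − 31,000) = 950,000·(EBIT − 431,000).
Solving, EBIT = (431,000·950,000 − 31,000·500,000) / (950,000 − 500,000) = 393,950,000,000 / 450,000 = 875,444.44.

€875,444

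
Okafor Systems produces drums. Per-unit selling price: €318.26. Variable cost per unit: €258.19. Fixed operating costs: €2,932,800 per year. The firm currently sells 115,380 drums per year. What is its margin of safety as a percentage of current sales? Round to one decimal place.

57.7%

Contribution margin per unit = €318.26 − €258.19 = €60.07. Break-even units = €2,932,800 ÷ €60.07 = 48,823.04; break-even revenue = 48,823.04 × €318.26 = €15,538,420.64.
Current sales = 115,380 × €318.26 = €36,720,838.80.
Margin of safety = (€36,720,838.80 − €15,538,420.64) ÷ €36,720,838.80 = 57.7%.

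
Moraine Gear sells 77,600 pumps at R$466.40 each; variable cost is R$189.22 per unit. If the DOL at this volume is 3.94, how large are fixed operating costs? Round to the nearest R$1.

R$16,049,988

Total contribution margin = 77,600 × R$277.18 = R$21,509,168.00.
Since DOL = CM ÷ EBIT, EBIT = R$21,509,168.00 ÷ 3.94 = R$5,459,179.70.
And FC = contribution − EBIT = R$21,509,168.00 − R$5,459,179.70 = R$16,049,988.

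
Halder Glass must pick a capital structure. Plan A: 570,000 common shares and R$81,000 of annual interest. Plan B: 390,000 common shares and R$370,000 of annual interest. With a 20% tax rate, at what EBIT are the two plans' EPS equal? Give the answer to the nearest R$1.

R$996,167

At indifference, (EBIT − 81,000)(1 − t)/570,000 = (EBIT − 370,000)(1 − t)/390,000.
Cancelling (1 − t) and cross-multiplying: 390,000·(EBIT − 81,000) = 570,000·(EBIT − 370,000).
Solving, EBIT = (370,000·570,000 − 81,000·390,000) / (570,000 − 390,000) = 179,310,000,000 / 180,000 = 996,166.67.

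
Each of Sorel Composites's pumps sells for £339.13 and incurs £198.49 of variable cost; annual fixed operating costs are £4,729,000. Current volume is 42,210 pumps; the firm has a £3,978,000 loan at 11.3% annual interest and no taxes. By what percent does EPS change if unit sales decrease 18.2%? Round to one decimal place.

Contribution at this volume is 42,210 × £140.64 = £5,936,414.40.
EBIT = £5,936,414.40 − £4,729,000 = £1,207,414.40.
Interest = £449,514.00, so EBIT − I = £757,900.40.
DCL = total CM / (EBIT − I) = £5,936,414.40 / £757,900.40 = 7.8327.
EPS therefore changes by 7.8327 × (-18.2%) = -142.6%.

-142.6%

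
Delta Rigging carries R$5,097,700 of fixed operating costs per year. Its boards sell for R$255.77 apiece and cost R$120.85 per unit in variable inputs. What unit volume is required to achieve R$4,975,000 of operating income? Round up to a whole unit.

Each unit contributes R$255.77 − R$120.85 = R$134.92.
Units = (FC + target) / CM = (R$5,097,700 + R$4,975,000) / R$134.92 = 74,656.83, so 74,657 boards.

74,657 boards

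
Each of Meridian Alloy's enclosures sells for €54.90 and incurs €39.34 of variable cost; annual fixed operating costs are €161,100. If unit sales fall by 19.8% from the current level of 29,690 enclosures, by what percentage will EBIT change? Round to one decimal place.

-30.4%

Total contribution margin = 29,690 × €15.56 = €461,976.40.
Operating income = contribution − fixed costs = €461,976.40 − €161,100 = €300,876.40.
So DOL = total CM / EBIT = €461,976.40 / €300,876.40 = 1.5354.
Operating income changes by 1.5354 × -19.8% = -30.4%.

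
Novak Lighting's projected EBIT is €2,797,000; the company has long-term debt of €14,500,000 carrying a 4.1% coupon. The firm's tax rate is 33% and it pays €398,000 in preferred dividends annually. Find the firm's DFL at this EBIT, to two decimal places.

1.74

Annual interest charges come to €594,500.00.
Preferred dividends grossed up pre-tax: €398,000 / (1 − 0.33) = €594,029.85.
DFL = EBIT ÷ [EBIT − I − D_p/(1−t)] = €2,797,000 ÷ [€2,797,000 − €594,500.00 − €594,029.85] = €2,797,000 ÷ €1,608,470.15 = 1.7389.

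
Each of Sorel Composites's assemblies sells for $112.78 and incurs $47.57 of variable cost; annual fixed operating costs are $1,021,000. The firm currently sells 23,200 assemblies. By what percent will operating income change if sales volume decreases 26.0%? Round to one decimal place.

At 23,200 units, contribution = 23,200 × $65.21 = $1,512,872.00.
Operating income = contribution − fixed costs = $1,512,872.00 − $1,021,000 = $491,872.00.
DOL = contribution ÷ EBIT = $1,512,872.00 ÷ $491,872.00 = 3.0757.
%ΔEBIT = DOL × %ΔSales = 3.0757 × -26.0% = -80.0%.

-80.0%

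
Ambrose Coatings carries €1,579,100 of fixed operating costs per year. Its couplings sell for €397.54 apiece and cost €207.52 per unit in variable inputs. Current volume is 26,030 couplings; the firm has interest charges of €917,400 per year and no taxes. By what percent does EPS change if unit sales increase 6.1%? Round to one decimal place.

Contribution at this volume is 26,030 × €190.02 = €4,946,220.60.
Operating income = contribution − fixed costs = €4,946,220.60 − €1,579,100 = €3,367,120.60.
After interest of €917,400.00, pre-tax earnings = €2,449,720.60.
Degree of combined leverage = contribution ÷ (EBIT − I) = €4,946,220.60 ÷ €2,449,720.60 = 2.0191.
%ΔEPS = DCL × %ΔSales = 2.0191 × +6.1% = +12.3%.

+12.3%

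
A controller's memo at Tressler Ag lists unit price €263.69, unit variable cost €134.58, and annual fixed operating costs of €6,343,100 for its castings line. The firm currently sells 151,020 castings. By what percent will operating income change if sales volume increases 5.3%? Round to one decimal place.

Contribution at this volume is 151,020 × €129.11 = €19,498,192.20.
Subtracting fixed costs: EBIT = €19,498,192.20 − €6,343,100 = €13,155,092.20.
So DOL = total CM / EBIT = €19,498,192.20 / €13,155,092.20 = 1.4822.
%ΔEBIT = DOL × %ΔSales = 1.4822 × +5.3% = +7.9%.

+7.9%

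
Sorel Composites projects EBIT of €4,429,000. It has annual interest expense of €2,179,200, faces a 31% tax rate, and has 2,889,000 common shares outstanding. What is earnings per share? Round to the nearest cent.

Pre-tax income = €4,429,000 − €2,179,200.00 = €2,249,800.00.
Net income = €2,249,800.00 × (1 − 0.31) = €1,552,362.00.
Per share: €1,552,362.00 / 2,889,000 shares = €0.54.

€0.54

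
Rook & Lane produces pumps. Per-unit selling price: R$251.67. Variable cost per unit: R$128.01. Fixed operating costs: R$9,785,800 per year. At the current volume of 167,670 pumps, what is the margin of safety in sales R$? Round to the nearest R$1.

R$22,281,673

Unit CM = price − variable cost = R$251.67 − R$128.01 = R$123.66. Break-even units = R$9,785,800 ÷ R$123.66 = 79,134.72; break-even revenue = 79,134.72 × R$251.67 = R$19,915,836.05.
Actual sales revenue = 167,670 × R$251.67 = R$42,197,508.90.
Margin of safety = R$42,197,508.90 − R$19,915,836.05 = R$22,281,673.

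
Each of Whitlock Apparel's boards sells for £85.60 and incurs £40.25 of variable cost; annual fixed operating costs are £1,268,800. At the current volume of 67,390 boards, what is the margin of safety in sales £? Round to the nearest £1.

£3,373,672

Contribution margin per unit = £85.60 − £40.25 = £45.35. Break-even units = £1,268,800 ÷ £45.35 = 27,977.95; break-even revenue = 27,977.95 × £85.60 = £2,394,912.46.
Current sales = 67,390 × £85.60 = £5,768,584.00.
Margin of safety = £5,768,584.00 − £2,394,912.46 = £3,373,672.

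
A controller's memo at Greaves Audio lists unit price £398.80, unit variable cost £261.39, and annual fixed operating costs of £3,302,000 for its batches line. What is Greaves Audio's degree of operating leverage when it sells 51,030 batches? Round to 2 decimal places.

1.89

Total contribution margin = 51,030 × £137.41 = £7,012,032.30.
EBIT = £7,012,032.30 − £3,302,000 = £3,710,032.30.
DOL = contribution ÷ EBIT = £7,012,032.30 ÷ £3,710,032.30 = 1.8900.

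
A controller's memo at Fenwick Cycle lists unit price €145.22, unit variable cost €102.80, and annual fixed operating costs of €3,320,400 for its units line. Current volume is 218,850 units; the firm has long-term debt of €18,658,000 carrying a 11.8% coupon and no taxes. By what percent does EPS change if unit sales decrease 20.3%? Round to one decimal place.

-50.1%

Contribution at this volume is 218,850 × €42.42 = €9,283,617.00.
EBIT = €9,283,617.00 − €3,320,400 = €5,963,217.00.
After interest of €2,201,644.00, pre-tax earnings = €3,761,573.00.
Degree of combined leverage = contribution ÷ (EBIT − I) = €9,283,617.00 ÷ €3,761,573.00 = 2.4680.
EPS therefore changes by 2.4680 × (-20.3%) = -50.1%.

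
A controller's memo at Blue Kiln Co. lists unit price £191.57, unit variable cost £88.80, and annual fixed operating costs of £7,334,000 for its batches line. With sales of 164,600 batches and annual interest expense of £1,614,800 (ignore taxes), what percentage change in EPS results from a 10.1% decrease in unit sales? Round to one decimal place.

Total contribution margin = 164,600 × £102.77 = £16,915,942.00.
EBIT = £16,915,942.00 − £7,334,000 = £9,581,942.00.
Interest = £1,614,800.00, so EBIT − I = £7,967,142.00.
Degree of combined leverage = contribution ÷ (EBIT − I) = £16,915,942.00 ÷ £7,967,142.00 = 2.1232.
%ΔEPS = DCL × %ΔSales = 2.1232 × -10.1% = -21.4%.

-21.4%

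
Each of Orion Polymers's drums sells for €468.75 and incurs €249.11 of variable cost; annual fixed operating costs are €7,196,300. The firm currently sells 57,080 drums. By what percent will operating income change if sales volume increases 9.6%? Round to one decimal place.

+22.5%

Contribution at this volume is 57,080 × €219.64 = €12,537,051.20.
Subtracting fixed costs: EBIT = €12,537,051.20 − €7,196,300 = €5,340,751.20.
Degree of operating leverage = €12,537,051.20 / €5,340,751.20 = 2.3474.
So EBIT moves 2.3474 × (+9.6%) = +22.5%.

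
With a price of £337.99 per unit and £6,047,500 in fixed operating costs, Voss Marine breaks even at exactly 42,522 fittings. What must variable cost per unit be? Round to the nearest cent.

Contribution per unit must be FC / Q = £6,047,500 / 42,522 = £142.2205.
Variable cost per unit = £337.99 − £142.2205 = £195.77.

£195.77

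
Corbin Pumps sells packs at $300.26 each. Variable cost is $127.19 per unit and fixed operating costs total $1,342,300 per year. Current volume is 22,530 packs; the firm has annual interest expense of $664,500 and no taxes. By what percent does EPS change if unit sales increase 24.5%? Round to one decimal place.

Total contribution margin = 22,530 × $173.07 = $3,899,267.10.
EBIT = $3,899,267.10 − $1,342,300 = $2,556,967.10.
After interest of $664,500.00, pre-tax earnings = $1,892,467.10.
DCL = total CM / (EBIT − I) = $3,899,267.10 / $1,892,467.10 = 2.0604.
%ΔEPS = DCL × %ΔSales = 2.0604 × +24.5% = +50.5%.

+50.5%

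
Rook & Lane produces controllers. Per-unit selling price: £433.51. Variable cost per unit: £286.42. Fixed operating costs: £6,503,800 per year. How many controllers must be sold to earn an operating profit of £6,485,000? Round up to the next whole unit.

88,306 controllers

Each unit contributes £433.51 − £286.42 = £147.09.
Need Q such that Q × £147.09 − £6,503,800 = £6,485,000, i.e. Q = £12,988,800 / £147.09 = 88,305.12 → 88,306.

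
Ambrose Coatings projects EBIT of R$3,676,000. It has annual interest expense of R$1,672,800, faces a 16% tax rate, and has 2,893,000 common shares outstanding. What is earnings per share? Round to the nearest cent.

Pre-tax income = R$3,676,000 − R$1,672,800.00 = R$2,003,200.00.
After tax at 16%: net income = R$2,003,200.00 × 0.84 = R$1,682,688.00.
EPS = R$1,682,688.00 ÷ 2,893,000 = R$0.58.

R$0.58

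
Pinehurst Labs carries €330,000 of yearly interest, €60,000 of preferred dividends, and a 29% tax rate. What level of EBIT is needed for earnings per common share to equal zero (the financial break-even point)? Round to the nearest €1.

€414,507

Preferred dividends are paid after tax, so their pre-tax equivalent is €60,000 ÷ (1 − 0.29) = €84,507.04.
EPS = 0 when EBIT covers interest plus the pre-tax preferred burden: €330,000 + €84,507.04 = €414,507.04.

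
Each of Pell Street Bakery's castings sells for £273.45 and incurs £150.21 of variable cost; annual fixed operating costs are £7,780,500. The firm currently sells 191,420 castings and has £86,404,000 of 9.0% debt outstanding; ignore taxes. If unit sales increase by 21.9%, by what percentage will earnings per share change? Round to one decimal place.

+64.3%

Total contribution margin = 191,420 × £123.24 = £23,590,600.80.
Operating income = contribution − fixed costs = £23,590,600.80 − £7,780,500 = £15,810,100.80.
After interest of £7,776,360.00, pre-tax earnings = £8,033,740.80.
DCL = total CM / (EBIT − I) = £23,590,600.80 / £8,033,740.80 = 2.9364.
EPS therefore changes by 2.9364 × (+21.9%) = +64.3%.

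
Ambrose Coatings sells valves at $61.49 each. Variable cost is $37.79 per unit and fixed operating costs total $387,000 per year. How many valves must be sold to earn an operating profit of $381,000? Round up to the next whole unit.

32,406 valves

Each unit contributes $61.49 − $37.79 = $23.70.
Required volume = (fixed costs + target profit) ÷ CM = ($387,000 + $381,000) ÷ $23.70 = 32,405.06, so 32,406 valves.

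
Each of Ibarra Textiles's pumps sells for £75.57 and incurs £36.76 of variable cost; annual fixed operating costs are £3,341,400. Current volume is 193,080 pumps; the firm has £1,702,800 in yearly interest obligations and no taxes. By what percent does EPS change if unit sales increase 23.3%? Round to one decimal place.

Total contribution margin = 193,080 × £38.81 = £7,493,434.80.
Subtracting fixed costs: EBIT = £7,493,434.80 − £3,341,400 = £4,152,034.80.
Interest = £1,702,800.00, so EBIT − I = £2,449,234.80.
DCL = total CM / (EBIT − I) = £7,493,434.80 / £2,449,234.80 = 3.0595.
EPS therefore changes by 3.0595 × (+23.3%) = +71.3%.

+71.3%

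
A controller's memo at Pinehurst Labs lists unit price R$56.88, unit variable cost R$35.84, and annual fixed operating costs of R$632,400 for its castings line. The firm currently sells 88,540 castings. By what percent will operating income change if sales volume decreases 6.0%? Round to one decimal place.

Total contribution margin = 88,540 × R$21.04 = R$1,862,881.60.
EBIT = R$1,862,881.60 − R$632,400 = R$1,230,481.60.
DOL = contribution ÷ EBIT = R$1,862,881.60 ÷ R$1,230,481.60 = 1.5139.
So EBIT moves 1.5139 × (-6.0%) = -9.1%.

-9.1%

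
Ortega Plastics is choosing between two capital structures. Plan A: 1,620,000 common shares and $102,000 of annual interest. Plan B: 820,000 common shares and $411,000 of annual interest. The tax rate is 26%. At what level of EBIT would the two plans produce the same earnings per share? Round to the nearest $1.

Set EPS_A = EPS_B: (EBIT − $102,000)(1 − 0.26) ÷ 1,620,000 = (EBIT − $411,000)(1 − 0.26) ÷ 820,000.
Cancelling (1 − t) and cross-multiplying: 820,000·(EBIT − 102,000) = 1,620,000·(EBIT − 411,000).
Solving, EBIT = (411,000·1,620,000 − 102,000·820,000) / (1,620,000 − 820,000) = 582,180,000,000 / 800,000 = 727,725.00.

$727,725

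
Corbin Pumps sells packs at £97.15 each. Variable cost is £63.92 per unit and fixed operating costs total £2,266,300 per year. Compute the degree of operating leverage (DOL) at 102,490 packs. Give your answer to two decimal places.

2.99

Total contribution margin = 102,490 × £33.23 = £3,405,742.70.
Subtracting fixed costs: EBIT = £3,405,742.70 − £2,266,300 = £1,139,442.70.
Degree of operating leverage = £3,405,742.70 / £1,139,442.70 = 2.9890.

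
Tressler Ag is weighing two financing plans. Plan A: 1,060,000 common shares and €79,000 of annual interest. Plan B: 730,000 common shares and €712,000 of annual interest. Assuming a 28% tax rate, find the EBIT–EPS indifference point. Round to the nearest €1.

At indifference, (EBIT − 79,000)(1 − t)/1,060,000 = (EBIT − 712,000)(1 − t)/730,000.
The (1 − t) factor cancels: (EBIT − 79,000) × 730,000 = (EBIT − 712,000) × 1,060,000.
EBIT × (1,060,000 − 730,000) = 712,000 × 1,060,000 − 79,000 × 730,000 = 697,050,000,000, so EBIT = 697,050,000,000 ÷ 330,000 = 2,112,272.73.

€2,112,273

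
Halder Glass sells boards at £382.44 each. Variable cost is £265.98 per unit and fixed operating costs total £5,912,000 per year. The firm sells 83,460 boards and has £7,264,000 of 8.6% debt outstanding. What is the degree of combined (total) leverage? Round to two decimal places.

3.05

Total contribution margin = 83,460 × £116.46 = £9,719,751.60.
Operating income = contribution − fixed costs = £9,719,751.60 − £5,912,000 = £3,807,751.60. Interest = £624,704.00, so EBIT − I = £3,183,047.60.
DCL = contribution ÷ (EBIT − I) = £9,719,751.60 ÷ £3,183,047.60 = 3.0536.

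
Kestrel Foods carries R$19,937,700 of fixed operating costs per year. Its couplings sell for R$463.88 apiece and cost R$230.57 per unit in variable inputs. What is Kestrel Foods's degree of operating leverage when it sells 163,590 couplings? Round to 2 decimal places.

Contribution at this volume is 163,590 × R$233.31 = R$38,167,182.90.
EBIT = R$38,167,182.90 − R$19,937,700 = R$18,229,482.90.
Degree of operating leverage = R$38,167,182.90 / R$18,229,482.90 = 2.0937.

2.09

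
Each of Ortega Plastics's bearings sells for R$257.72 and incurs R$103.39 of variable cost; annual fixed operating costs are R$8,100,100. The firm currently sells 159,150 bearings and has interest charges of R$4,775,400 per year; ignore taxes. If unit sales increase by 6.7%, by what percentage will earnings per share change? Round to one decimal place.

At 159,150 units, contribution = 159,150 × R$154.33 = R$24,561,619.50.
Subtracting fixed costs: EBIT = R$24,561,619.50 − R$8,100,100 = R$16,461,519.50.
After interest of R$4,775,400.00, pre-tax earnings = R$11,686,119.50.
DCL = total CM / (EBIT − I) = R$24,561,619.50 / R$11,686,119.50 = 2.1018.
EPS therefore changes by 2.1018 × (+6.7%) = +14.1%.

+14.1%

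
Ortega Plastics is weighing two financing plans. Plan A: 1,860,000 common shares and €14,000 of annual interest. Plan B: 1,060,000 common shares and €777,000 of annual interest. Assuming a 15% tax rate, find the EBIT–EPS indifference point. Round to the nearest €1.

€1,787,975

At indifference, (EBIT − 14,000)(1 − t)/1,860,000 = (EBIT − 777,000)(1 − t)/1,060,000.
Cancelling (1 − t) and cross-multiplying: 1,060,000·(EBIT − 14,000) = 1,860,000·(EBIT − 777,000).
EBIT × (1,860,000 − 1,060,000) = 777,000 × 1,860,000 − 14,000 × 1,060,000 = 1,430,380,000,000, so EBIT = 1,430,380,000,000 ÷ 800,000 = 1,787,975.00.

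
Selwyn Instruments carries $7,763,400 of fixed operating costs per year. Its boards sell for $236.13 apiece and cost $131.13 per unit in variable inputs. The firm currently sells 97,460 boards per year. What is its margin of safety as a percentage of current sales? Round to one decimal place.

Contribution margin per unit = $236.13 − $131.13 = $105.00. Break-even units = $7,763,400 ÷ $105.00 = 73,937.14; break-even revenue = 73,937.14 × $236.13 = $17,458,777.54.
Current sales = 97,460 × $236.13 = $23,013,229.80.
Margin of safety = ($23,013,229.80 − $17,458,777.54) ÷ $23,013,229.80 = 24.1%.

24.1%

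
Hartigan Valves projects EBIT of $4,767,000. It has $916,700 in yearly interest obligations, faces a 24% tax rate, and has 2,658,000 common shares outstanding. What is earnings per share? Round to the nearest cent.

Pre-tax income = $4,767,000 − $916,700.00 = $3,850,300.00.
Net income = $3,850,300.00 × (1 − 0.24) = $2,926,228.00.
EPS = $2,926,228.00 ÷ 2,658,000 = $1.10.

$1.10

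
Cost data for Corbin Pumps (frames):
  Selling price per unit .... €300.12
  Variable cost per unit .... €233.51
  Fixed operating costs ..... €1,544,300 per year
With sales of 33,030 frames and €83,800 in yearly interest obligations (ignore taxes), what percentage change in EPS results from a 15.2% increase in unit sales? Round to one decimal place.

At 33,030 units, contribution = 33,030 × €66.61 = €2,200,128.30.
Operating income = contribution − fixed costs = €2,200,128.30 − €1,544,300 = €655,828.30.
After interest of €83,800.00, pre-tax earnings = €572,028.30.
Degree of combined leverage = contribution ÷ (EBIT − I) = €2,200,128.30 ÷ €572,028.30 = 3.8462.
EPS therefore changes by 3.8462 × (+15.2%) = +58.5%.

+58.5%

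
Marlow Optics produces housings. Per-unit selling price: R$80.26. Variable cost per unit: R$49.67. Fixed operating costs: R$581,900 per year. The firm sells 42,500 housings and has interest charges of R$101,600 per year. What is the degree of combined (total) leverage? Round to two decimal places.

2.11

At 42,500 units, contribution = 42,500 × R$30.59 = R$1,300,075.00.
Subtracting fixed costs: EBIT = R$1,300,075.00 − R$581,900 = R$718,175.00. Interest = R$101,600.00, so EBIT − I = R$616,575.00.
DCL = contribution ÷ (EBIT − I) = R$1,300,075.00 ÷ R$616,575.00 = 2.1085.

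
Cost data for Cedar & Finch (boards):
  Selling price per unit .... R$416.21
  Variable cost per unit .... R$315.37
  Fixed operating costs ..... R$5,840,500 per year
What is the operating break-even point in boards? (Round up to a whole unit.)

57,919 boards

Unit CM = price − variable cost = R$416.21 − R$315.37 = R$100.84.
Break-even Q = R$5,840,500 / R$100.84 = 57,918.48 → 57,919 boards.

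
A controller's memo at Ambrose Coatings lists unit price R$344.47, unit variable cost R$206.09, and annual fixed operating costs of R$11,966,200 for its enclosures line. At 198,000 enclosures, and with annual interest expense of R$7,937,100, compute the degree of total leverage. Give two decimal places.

Contribution at this volume is 198,000 × R$138.38 = R$27,399,240.00.
EBIT = R$27,399,240.00 − R$11,966,200 = R$15,433,040.00. Interest = R$7,937,100.00, so EBIT − I = R$7,495,940.00.
Degree of total leverage = total CM / (EBIT − interest) = R$27,399,240.00 / R$7,495,940.00 = 3.6552.

3.66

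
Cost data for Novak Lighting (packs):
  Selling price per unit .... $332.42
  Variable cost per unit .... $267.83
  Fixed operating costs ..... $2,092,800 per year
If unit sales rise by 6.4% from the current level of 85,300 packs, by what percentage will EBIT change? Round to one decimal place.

+10.3%

Contribution at this volume is 85,300 × $64.59 = $5,509,527.00.
EBIT = $5,509,527.00 − $2,092,800 = $3,416,727.00.
Degree of operating leverage = $5,509,527.00 / $3,416,727.00 = 1.6125.
%ΔEBIT = DOL × %ΔSales = 1.6125 × +6.4% = +10.3%.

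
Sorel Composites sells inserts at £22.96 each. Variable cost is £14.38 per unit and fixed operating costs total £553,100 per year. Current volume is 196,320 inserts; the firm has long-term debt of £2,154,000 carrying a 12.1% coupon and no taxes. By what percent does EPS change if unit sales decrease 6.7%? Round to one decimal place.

-13.0%

Contribution at this volume is 196,320 × £8.58 = £1,684,425.60.
EBIT = £1,684,425.60 − £553,100 = £1,131,325.60.
Interest = £260,634.00, so EBIT − I = £870,691.60.
DCL = total CM / (EBIT − I) = £1,684,425.60 / £870,691.60 = 1.9346.
EPS therefore changes by 1.9346 × (-6.7%) = -13.0%.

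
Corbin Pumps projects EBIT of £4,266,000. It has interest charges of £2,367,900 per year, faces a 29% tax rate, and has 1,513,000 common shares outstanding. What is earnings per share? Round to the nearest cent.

£0.89

Pre-tax income = £4,266,000 − £2,367,900.00 = £1,898,100.00.
After tax at 29%: net income = £1,898,100.00 × 0.71 = £1,347,651.00.
Per share: £1,347,651.00 / 1,513,000 shares = £0.89.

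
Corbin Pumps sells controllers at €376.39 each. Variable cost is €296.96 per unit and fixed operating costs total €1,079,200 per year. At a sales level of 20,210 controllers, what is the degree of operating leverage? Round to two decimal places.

Total contribution margin = 20,210 × €79.43 = €1,605,280.30.
Operating income = contribution − fixed costs = €1,605,280.30 − €1,079,200 = €526,080.30.
DOL = contribution ÷ EBIT = €1,605,280.30 ÷ €526,080.30 = 3.0514.

3.05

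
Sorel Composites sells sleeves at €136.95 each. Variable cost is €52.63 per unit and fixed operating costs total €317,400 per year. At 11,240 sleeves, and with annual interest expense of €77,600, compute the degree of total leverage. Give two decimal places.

1.71

Total contribution margin = 11,240 × €84.32 = €947,756.80.
EBIT = €947,756.80 − €317,400 = €630,356.80. Interest = €77,600.00.
DOL = €947,756.80 ÷ €630,356.80 = 1.5035; DFL = €630,356.80 ÷ €552,756.80 = 1.1404.
Combined leverage = 1.5035 × 1.1404 = 1.7146.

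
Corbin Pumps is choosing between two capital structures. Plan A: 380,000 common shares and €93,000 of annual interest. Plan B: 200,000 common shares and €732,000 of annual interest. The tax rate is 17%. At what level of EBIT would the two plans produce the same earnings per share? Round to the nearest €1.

At indifference, (EBIT − 93,000)(1 − t)/380,000 = (EBIT − 732,000)(1 − t)/200,000.
Cancelling (1 − t) and cross-multiplying: 200,000·(EBIT − 93,000) = 380,000·(EBIT − 732,000).
Solving, EBIT = (732,000·380,000 − 93,000·200,000) / (380,000 − 200,000) = 259,560,000,000 / 180,000 = 1,442,000.00.

€1,442,000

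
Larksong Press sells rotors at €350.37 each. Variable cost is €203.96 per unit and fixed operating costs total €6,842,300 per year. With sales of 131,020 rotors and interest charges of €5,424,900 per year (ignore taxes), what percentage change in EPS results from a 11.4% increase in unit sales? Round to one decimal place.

+31.6%

Contribution at this volume is 131,020 × €146.41 = €19,182,638.20.
EBIT = €19,182,638.20 − €6,842,300 = €12,340,338.20.
After interest of €5,424,900.00, pre-tax earnings = €6,915,438.20.
Degree of combined leverage = contribution ÷ (EBIT − I) = €19,182,638.20 ÷ €6,915,438.20 = 2.7739.
EPS therefore changes by 2.7739 × (+11.4%) = +31.6%.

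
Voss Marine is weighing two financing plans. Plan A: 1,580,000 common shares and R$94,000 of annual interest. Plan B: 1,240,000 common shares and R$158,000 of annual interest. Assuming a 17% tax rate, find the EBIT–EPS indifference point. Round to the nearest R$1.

At indifference, (EBIT − 94,000)(1 − t)/1,580,000 = (EBIT − 158,000)(1 − t)/1,240,000.
Cancelling (1 − t) and cross-multiplying: 1,240,000·(EBIT − 94,000) = 1,580,000·(EBIT − 158,000).
Solving, EBIT = (158,000·1,580,000 − 94,000·1,240,000) / (1,580,000 − 1,240,000) = 133,080,000,000 / 340,000 = 391,411.76.

R$391,412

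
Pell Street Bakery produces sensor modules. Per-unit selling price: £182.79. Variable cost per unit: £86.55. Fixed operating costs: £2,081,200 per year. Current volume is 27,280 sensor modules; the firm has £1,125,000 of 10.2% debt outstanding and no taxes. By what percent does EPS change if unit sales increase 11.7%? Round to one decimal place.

+71.5%

Contribution at this volume is 27,280 × £96.24 = £2,625,427.20.
EBIT = £2,625,427.20 − £2,081,200 = £544,227.20.
After interest of £114,750.00, pre-tax earnings = £429,477.20.
Degree of combined leverage = contribution ÷ (EBIT − I) = £2,625,427.20 ÷ £429,477.20 = 6.1131.
EPS therefore changes by 6.1131 × (+11.7%) = +71.5%.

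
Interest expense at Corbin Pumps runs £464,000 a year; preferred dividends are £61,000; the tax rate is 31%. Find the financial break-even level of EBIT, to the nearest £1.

Preferred dividends are paid after tax, so their pre-tax equivalent is £61,000 ÷ (1 − 0.31) = £88,405.80.
Financial break-even EBIT = interest + D_p ÷ (1 − t) = £464,000 + £88,405.80 = £552,405.80.

£552,406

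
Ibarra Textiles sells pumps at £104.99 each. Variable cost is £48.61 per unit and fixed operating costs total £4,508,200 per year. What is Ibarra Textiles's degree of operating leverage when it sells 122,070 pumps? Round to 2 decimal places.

Total contribution margin = 122,070 × £56.38 = £6,882,306.60.
Subtracting fixed costs: EBIT = £6,882,306.60 − £4,508,200 = £2,374,106.60.
Degree of operating leverage = £6,882,306.60 / £2,374,106.60 = 2.8989.

2.90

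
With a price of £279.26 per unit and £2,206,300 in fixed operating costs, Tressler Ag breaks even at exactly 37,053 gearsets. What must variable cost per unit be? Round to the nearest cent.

£219.72

Contribution per unit must be FC / Q = £2,206,300 / 37,053 = £59.5444.
Variable cost per unit = £279.26 − £59.5444 = £219.72.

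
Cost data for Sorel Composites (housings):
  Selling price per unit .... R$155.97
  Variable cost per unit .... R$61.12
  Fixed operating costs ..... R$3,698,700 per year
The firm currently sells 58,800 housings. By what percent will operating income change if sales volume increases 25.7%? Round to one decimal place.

Total contribution margin = 58,800 × R$94.85 = R$5,577,180.00.
Operating income = contribution − fixed costs = R$5,577,180.00 − R$3,698,700 = R$1,878,480.00.
So DOL = total CM / EBIT = R$5,577,180.00 / R$1,878,480.00 = 2.9690.
Operating income changes by 2.9690 × +25.7% = +76.3%.

+76.3%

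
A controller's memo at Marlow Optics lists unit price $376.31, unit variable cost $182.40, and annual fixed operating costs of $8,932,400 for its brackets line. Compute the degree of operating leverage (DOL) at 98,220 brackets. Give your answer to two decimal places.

At 98,220 units, contribution = 98,220 × $193.91 = $19,045,840.20.
EBIT = $19,045,840.20 − $8,932,400 = $10,113,440.20.
So DOL = total CM / EBIT = $19,045,840.20 / $10,113,440.20 = 1.8832.

1.88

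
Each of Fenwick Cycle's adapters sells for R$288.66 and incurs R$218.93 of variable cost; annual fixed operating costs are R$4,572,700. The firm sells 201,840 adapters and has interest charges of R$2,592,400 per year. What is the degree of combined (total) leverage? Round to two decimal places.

2.04

At 201,840 units, contribution = 201,840 × R$69.73 = R$14,074,303.20.
Operating income = contribution − fixed costs = R$14,074,303.20 − R$4,572,700 = R$9,501,603.20. Interest = R$2,592,400.00, so EBIT − I = R$6,909,203.20.
Degree of total leverage = total CM / (EBIT − interest) = R$14,074,303.20 / R$6,909,203.20 = 2.0370.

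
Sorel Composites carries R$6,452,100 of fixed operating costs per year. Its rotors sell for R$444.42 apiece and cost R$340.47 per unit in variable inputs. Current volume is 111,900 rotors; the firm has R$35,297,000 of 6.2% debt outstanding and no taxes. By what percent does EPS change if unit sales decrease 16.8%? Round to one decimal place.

Contribution at this volume is 111,900 × R$103.95 = R$11,632,005.00.
Subtracting fixed costs: EBIT = R$11,632,005.00 − R$6,452,100 = R$5,179,905.00.
After interest of R$2,188,414.00, pre-tax earnings = R$2,991,491.00.
DCL = total CM / (EBIT − I) = R$11,632,005.00 / R$2,991,491.00 = 3.8884.
EPS therefore changes by 3.8884 × (-16.8%) = -65.3%.

-65.3%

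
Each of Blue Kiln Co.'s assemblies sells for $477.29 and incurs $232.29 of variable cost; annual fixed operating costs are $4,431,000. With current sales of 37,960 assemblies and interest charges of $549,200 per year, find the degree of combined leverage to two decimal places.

2.15

At 37,960 units, contribution = 37,960 × $245.00 = $9,300,200.00.
Subtracting fixed costs: EBIT = $9,300,200.00 − $4,431,000 = $4,869,200.00. Interest = $549,200.00, so EBIT − I = $4,320,000.00.
DCL = contribution ÷ (EBIT − I) = $9,300,200.00 ÷ $4,320,000.00 = 2.1528.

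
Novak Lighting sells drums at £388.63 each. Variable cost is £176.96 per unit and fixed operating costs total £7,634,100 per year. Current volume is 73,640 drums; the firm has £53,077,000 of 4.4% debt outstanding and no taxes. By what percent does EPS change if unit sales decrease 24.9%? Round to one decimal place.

Total contribution margin = 73,640 × £211.67 = £15,587,378.80.
Subtracting fixed costs: EBIT = £15,587,378.80 − £7,634,100 = £7,953,278.80.
After interest of £2,335,388.00, pre-tax earnings = £5,617,890.80.
Degree of combined leverage = contribution ÷ (EBIT − I) = £15,587,378.80 ÷ £5,617,890.80 = 2.7746.
%ΔEPS = DCL × %ΔSales = 2.7746 × -24.9% = -69.1%.

-69.1%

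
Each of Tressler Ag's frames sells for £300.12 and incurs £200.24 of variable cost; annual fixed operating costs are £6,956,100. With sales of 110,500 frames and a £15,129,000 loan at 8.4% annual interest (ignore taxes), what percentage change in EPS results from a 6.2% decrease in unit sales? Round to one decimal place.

Total contribution margin = 110,500 × £99.88 = £11,036,740.00.
Subtracting fixed costs: EBIT = £11,036,740.00 − £6,956,100 = £4,080,640.00.
After interest of £1,270,836.00, pre-tax earnings = £2,809,804.00.
Degree of combined leverage = contribution ÷ (EBIT − I) = £11,036,740.00 ÷ £2,809,804.00 = 3.9279.
%ΔEPS = DCL × %ΔSales = 3.9279 × -6.2% = -24.4%.

-24.4%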